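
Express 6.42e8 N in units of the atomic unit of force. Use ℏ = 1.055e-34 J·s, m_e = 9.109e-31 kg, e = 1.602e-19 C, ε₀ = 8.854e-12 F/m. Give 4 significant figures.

atomic unit of force: F_au = E_h/a₀ = m_e²e⁶/((4πε₀)³ℏ⁴) = 8.220e-8 N.
6.42e8 / 8.220e-8 = 7.810e15

7.810e15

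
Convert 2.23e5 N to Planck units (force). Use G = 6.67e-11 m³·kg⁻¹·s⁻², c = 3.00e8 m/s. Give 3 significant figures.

1.84e-39

Planck force: F_P = c⁴/G = 1.21e44 N.
2.23e5 / 1.21e44 = 1.84e-39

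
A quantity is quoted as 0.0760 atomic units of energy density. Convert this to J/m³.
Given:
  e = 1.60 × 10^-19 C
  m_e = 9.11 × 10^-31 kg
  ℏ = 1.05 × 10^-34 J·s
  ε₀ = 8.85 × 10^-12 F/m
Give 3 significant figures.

2.29 × 10^12 J/m³

One atomic unit of energy density: u_au = E_h/a₀³ = m_e⁴e¹⁰/((4πε₀)⁵ℏ⁸) = 3.01 × 10^13 J/m³.
0.0760 × 3.01 × 10^13 J/m³ = 2.29 × 10^12 J/m³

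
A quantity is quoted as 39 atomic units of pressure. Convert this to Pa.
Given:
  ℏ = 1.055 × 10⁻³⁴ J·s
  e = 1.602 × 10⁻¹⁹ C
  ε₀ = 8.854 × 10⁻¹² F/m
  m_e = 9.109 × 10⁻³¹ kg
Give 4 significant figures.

1.142 × 10¹⁵ Pa

One atomic unit of pressure: P_au = E_h/a₀³ = m_e⁴e¹⁰/((4πε₀)⁵ℏ⁸) = 2.929 × 10¹³ Pa.
39 × 2.929 × 10¹³ Pa = 1.142 × 10¹⁵ Pa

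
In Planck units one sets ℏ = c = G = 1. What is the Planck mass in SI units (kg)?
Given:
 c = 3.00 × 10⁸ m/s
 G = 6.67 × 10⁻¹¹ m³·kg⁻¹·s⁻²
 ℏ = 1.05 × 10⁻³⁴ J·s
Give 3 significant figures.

m_P = √(ℏc/G)
  = √(4.72 × 10⁻¹⁶)
  = 2.17 × 10⁻⁸ kg

2.17 × 10⁻⁸ kg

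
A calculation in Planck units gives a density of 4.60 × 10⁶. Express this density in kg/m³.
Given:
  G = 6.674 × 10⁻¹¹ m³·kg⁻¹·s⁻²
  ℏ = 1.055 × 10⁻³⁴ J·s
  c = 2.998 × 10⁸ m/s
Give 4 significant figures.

2.371 × 10¹⁰³ kg/m³

One Planck density: ρ_P = c⁵/(ℏG²) = 5.154 × 10⁹⁶ kg/m³.
4.60 × 10⁶ × 5.154 × 10⁹⁶ kg/m³ = 2.371 × 10¹⁰³ kg/m³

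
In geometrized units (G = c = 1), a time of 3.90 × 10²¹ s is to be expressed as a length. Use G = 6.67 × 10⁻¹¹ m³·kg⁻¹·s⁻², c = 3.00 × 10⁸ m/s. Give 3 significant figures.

1.17 × 10³⁰ m

Time → length via c.
3.90 × 10²¹ s × (c) = 1.17 × 10³⁰ m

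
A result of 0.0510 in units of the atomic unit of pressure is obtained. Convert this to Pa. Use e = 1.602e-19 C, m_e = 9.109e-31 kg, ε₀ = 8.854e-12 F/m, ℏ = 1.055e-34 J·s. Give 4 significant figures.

One atomic unit of pressure: P_au = E_h/a₀³ = m_e⁴e¹⁰/((4πε₀)⁵ℏ⁸) = 2.929e13 Pa.
0.0510 × 2.929e13 Pa = 1.494e12 Pa

1.494e12 Pa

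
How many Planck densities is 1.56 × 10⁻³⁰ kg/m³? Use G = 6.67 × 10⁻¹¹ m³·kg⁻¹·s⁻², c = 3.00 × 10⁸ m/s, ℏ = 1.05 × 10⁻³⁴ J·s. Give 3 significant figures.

Planck density: ρ_P = c⁵/(ℏG²) = 5.20 × 10⁹⁶ kg/m³.
1.56 × 10⁻³⁰ / 5.20 × 10⁹⁶ = 3.00 × 10⁻¹²⁷

3.00 × 10⁻¹²⁷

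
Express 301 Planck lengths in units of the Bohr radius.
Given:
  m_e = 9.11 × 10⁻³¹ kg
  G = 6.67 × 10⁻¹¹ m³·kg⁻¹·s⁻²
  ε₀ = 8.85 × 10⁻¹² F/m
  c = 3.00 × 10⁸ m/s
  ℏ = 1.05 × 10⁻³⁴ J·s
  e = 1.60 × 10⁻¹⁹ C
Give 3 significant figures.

Planck length: ℓ_P = √(ℏG/c³) = 1.61 × 10⁻³⁵ m
Bohr radius: a₀ = 4πε₀ℏ²/(m_e e²) = 5.26 × 10⁻¹¹ m
301 × 1.61 × 10⁻³⁵ / 5.26 × 10⁻¹¹ = 9.22 × 10⁻²³

9.22 × 10⁻²³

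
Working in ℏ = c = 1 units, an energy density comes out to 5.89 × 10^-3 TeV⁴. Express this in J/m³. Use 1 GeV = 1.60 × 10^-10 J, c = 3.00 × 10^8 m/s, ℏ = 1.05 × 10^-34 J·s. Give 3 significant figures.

1.23 × 10^47 J/m³

[E]/[L]³ = [E]⁴/(ℏc)³; restore (ℏc)⁻³.
1 GeV⁴ → 1/(ℏc)³ × (1 GeV in J)⁴ = 2.10 × 10^37 J/m³.
Convert the energy scale: 5.89 × 10^-3 TeV⁴ = 5.89 × 10^9 GeV⁴.
Result: 5.89 × 10^9 × 2.10 × 10^37 = 1.23 × 10^47 J/m³.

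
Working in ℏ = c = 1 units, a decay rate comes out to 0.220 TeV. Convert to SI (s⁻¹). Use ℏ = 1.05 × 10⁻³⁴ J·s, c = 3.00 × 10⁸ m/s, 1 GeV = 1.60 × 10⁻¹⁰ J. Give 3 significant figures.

A rate is [E]/ℏ; divide by ℏ.
1 GeV → 1/ℏ × (1 GeV in J) = 1.52 × 10²⁴ s⁻¹.
Convert the energy scale: 0.220 TeV = 220 GeV.
Result: 220 × 1.52 × 10²⁴ = 3.35 × 10²⁶ s⁻¹.

3.35 × 10²⁶ s⁻¹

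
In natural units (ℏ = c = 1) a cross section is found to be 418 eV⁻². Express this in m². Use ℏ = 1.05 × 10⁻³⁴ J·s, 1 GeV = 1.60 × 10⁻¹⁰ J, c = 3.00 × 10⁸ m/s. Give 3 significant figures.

Area is [L]² = [E]⁻²·(ℏc)²; restore (ℏc)².
1 GeV⁻² → (ℏc)² × (1 GeV in J)⁻² = 3.88 × 10⁻³² m².
Convert the energy scale: 418 eV⁻² = 4.18 × 10²⁰ GeV⁻².
Result: 4.18 × 10²⁰ × 3.88 × 10⁻³² = 1.62 × 10⁻¹¹ m².

1.62 × 10⁻¹¹ m²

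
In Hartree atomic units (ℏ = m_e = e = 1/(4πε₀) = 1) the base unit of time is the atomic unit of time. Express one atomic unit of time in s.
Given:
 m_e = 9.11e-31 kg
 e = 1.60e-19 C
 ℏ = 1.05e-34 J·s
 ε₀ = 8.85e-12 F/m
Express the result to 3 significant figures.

2.40e-17 s

τ_au = (4πε₀)²ℏ³/(m_e e⁴)
E_h = 4.38e-18 J
ℏ/E_h = 2.40e-17 s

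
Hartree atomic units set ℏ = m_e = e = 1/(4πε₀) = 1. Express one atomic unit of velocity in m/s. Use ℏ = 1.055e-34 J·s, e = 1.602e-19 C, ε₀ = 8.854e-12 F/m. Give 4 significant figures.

From ℏ = m_e = e = 1/(4πε₀) = 1 the velocity scale is v_au = e²/(4πε₀ℏ).
  = 2.566e-38 / 1.174e-44
  = 2.186e6 m/s

2.186e6 m/s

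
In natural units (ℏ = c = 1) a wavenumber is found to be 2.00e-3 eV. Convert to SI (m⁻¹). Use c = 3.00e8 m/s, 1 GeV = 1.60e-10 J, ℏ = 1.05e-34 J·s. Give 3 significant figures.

Inverse length is [E]/(ℏc).
1 GeV → 1/(ℏc) × (1 GeV in J) = 5.08e15 m⁻¹.
Convert the energy scale: 2.00e-3 eV = 2.00e-12 GeV.
Result: 2.00e-12 × 5.08e15 = 1.02e4 m⁻¹.

1.02e4 m⁻¹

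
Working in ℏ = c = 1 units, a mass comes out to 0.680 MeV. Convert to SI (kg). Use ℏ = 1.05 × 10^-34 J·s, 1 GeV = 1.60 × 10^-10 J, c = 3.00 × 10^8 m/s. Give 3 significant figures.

Mass is [E]/c²; divide by c².
1 GeV → 1/c² × (1 GeV in J) = 1.78 × 10^-27 kg.
Convert the energy scale: 0.680 MeV = 6.80 × 10^-4 GeV.
Result: 6.80 × 10^-4 × 1.78 × 10^-27 = 1.21 × 10^-30 kg.

1.21 × 10^-30 kg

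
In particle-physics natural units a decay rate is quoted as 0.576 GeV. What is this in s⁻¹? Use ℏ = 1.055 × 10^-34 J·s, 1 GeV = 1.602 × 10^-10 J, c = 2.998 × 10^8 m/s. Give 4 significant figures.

8.746 × 10^23 s⁻¹

A rate is [E]/ℏ; divide by ℏ.
1 GeV → 1/ℏ × (1 GeV in J) = 1.518 × 10^24 s⁻¹.
Result: 0.576 × 1.518 × 10^24 = 8.746 × 10^23 s⁻¹.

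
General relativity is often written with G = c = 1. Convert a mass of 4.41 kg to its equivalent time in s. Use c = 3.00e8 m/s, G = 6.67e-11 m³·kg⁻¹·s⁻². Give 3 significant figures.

Mass → time via G/c³.
4.41 kg × (G/c³) = 1.09e-35 s

1.09e-35 s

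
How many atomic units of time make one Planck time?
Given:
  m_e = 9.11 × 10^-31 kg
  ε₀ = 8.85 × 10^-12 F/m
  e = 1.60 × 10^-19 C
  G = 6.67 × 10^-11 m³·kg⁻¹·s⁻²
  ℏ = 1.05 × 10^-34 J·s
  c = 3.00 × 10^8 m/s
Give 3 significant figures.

Planck time: t_P = √(ℏG/c⁵) = 5.37 × 10^-44 s
atomic unit of time: τ_au = (4πε₀)²ℏ³/(m_e e⁴) = 2.40 × 10^-17 s
ratio = 5.37 × 10^-44 / 2.40 × 10^-17 = 2.24 × 10^-27

2.24 × 10^-27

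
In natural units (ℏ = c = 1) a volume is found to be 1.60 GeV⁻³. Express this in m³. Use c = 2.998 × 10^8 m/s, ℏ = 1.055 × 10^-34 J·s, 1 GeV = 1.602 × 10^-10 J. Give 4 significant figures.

Volume is [L]³ = [E]⁻³·(ℏc)³.
1 GeV⁻³ → (ℏc)³ × (1 GeV in J)⁻³ = 7.696 × 10^-48 m³.
Result: 1.60 × 7.696 × 10^-48 = 1.231 × 10^-47 m³.

1.231 × 10^-47 m³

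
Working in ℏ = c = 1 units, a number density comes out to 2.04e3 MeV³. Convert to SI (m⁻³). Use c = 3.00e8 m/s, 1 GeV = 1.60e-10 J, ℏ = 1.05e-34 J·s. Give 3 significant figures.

2.67e41 m⁻³

Number density is [L]⁻³ = [E]³/(ℏc)³.
1 GeV³ → 1/(ℏc)³ × (1 GeV in J)³ = 1.31e47 m⁻³.
Convert the energy scale: 2.04e3 MeV³ = 2.04e-6 GeV³.
Result: 2.04e-6 × 1.31e47 = 2.67e41 m⁻³.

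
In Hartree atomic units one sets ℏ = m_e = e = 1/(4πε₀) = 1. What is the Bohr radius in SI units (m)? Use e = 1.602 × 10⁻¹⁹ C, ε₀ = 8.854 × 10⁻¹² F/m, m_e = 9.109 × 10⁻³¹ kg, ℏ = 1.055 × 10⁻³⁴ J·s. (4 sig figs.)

a₀ = 4πε₀ℏ²/(m_e e²)
  = 1.238 × 10⁻⁷⁸ / 2.338 × 10⁻⁶⁸
  = 5.297 × 10⁻¹¹ m

5.297 × 10⁻¹¹ m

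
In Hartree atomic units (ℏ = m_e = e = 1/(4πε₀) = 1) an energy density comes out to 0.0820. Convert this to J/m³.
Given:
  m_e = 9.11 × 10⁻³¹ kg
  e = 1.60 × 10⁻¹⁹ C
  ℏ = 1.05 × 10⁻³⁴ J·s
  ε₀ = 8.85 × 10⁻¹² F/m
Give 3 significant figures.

One atomic unit of energy density: u_au = E_h/a₀³ = m_e⁴e¹⁰/((4πε₀)⁵ℏ⁸) = 3.01 × 10¹³ J/m³.
0.0820 × 3.01 × 10¹³ J/m³ = 2.47 × 10¹² J/m³

2.47 × 10¹² J/m³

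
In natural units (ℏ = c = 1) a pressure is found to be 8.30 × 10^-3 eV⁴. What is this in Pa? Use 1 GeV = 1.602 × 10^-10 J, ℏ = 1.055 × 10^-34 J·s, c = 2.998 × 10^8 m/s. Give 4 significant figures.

0.1728 Pa

Pressure is [E]/[L]³ = [E]⁴/(ℏc)³.
1 GeV⁴ → 1/(ℏc)³ × (1 GeV in J)⁴ = 2.082 × 10^37 Pa.
Convert the energy scale: 8.30 × 10^-3 eV⁴ = 8.30 × 10^-39 GeV⁴.
Result: 8.30 × 10^-39 × 2.082 × 10^37 = 0.1728 Pa.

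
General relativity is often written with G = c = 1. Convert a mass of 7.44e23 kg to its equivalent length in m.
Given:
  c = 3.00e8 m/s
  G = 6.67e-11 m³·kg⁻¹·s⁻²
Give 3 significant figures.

In G = c = 1 units mass has dimensions of length; the conversion factor is G/c².
7.44e23 kg × (G/c²) = 5.51e-4 m

5.51e-4 m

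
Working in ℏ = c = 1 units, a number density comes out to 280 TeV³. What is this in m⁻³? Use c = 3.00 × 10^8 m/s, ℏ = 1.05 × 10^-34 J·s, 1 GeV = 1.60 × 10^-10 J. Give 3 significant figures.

3.67 × 10^58 m⁻³

Number density is [L]⁻³ = [E]³/(ℏc)³.
1 GeV³ → 1/(ℏc)³ × (1 GeV in J)³ = 1.31 × 10^47 m⁻³.
Convert the energy scale: 280 TeV³ = 2.80 × 10^11 GeV³.
Result: 2.80 × 10^11 × 1.31 × 10^47 = 3.67 × 10^58 m⁻³.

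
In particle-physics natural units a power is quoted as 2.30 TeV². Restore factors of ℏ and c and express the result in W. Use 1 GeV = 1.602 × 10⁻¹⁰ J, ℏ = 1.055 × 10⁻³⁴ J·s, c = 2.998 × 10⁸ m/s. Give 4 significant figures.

5.595 × 10²⁰ W

Power is [E]/[T] = [E]²/ℏ.
1 GeV² → 1/ℏ × (1 GeV in J)² = 2.433 × 10¹⁴ W.
Convert the energy scale: 2.30 TeV² = 2.30 × 10⁶ GeV².
Result: 2.30 × 10⁶ × 2.433 × 10¹⁴ = 5.595 × 10²⁰ W.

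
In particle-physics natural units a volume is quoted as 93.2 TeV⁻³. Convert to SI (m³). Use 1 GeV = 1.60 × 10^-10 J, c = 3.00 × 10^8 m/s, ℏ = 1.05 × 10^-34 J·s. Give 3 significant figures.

Volume is [L]³ = [E]⁻³·(ℏc)³.
1 GeV⁻³ → (ℏc)³ × (1 GeV in J)⁻³ = 7.63 × 10^-48 m³.
Convert the energy scale: 93.2 TeV⁻³ = 9.32 × 10^-8 GeV⁻³.
Result: 9.32 × 10^-8 × 7.63 × 10^-48 = 7.11 × 10^-55 m³.

7.11 × 10^-55 m³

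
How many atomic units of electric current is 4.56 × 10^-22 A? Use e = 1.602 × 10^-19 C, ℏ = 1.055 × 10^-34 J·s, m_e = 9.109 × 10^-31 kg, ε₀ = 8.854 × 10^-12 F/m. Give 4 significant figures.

6.897 × 10^-20

atomic unit of electric current: I_au = e E_h/ℏ = m_e e⁵/((4πε₀)²ℏ³) = 6.612 × 10^-3 A.
4.56 × 10^-22 / 6.612 × 10^-3 = 6.897 × 10^-20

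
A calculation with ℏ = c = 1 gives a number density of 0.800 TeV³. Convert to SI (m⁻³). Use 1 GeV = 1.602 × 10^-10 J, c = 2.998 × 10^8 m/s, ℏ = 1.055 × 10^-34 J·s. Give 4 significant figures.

1.040 × 10^56 m⁻³

Number density is [L]⁻³ = [E]³/(ℏc)³.
1 GeV³ → 1/(ℏc)³ × (1 GeV in J)³ = 1.299 × 10^47 m⁻³.
Convert the energy scale: 0.800 TeV³ = 8.00 × 10^8 GeV³.
Result: 8.00 × 10^8 × 1.299 × 10^47 = 1.040 × 10^56 m⁻³.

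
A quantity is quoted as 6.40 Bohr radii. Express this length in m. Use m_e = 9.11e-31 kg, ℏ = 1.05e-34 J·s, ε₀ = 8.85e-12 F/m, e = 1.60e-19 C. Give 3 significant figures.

One Bohr radius: a₀ = 4πε₀ℏ²/(m_e e²) = 5.26e-11 m.
6.40 × 5.26e-11 m = 3.36e-10 m

3.36e-10 m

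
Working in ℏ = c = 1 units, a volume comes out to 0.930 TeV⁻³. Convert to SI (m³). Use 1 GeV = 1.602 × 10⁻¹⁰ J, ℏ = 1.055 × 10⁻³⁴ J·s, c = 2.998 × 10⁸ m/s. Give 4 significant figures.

7.157 × 10⁻⁵⁷ m³

Volume is [L]³ = [E]⁻³·(ℏc)³.
1 GeV⁻³ → (ℏc)³ × (1 GeV in J)⁻³ = 7.696 × 10⁻⁴⁸ m³.
Convert the energy scale: 0.930 TeV⁻³ = 9.30 × 10⁻¹⁰ GeV⁻³.
Result: 9.30 × 10⁻¹⁰ × 7.696 × 10⁻⁴⁸ = 7.157 × 10⁻⁵⁷ m³.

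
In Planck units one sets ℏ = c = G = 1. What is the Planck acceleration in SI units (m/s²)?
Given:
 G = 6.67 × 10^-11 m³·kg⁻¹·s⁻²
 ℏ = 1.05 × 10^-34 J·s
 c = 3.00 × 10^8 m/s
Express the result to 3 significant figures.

a_P = √(c⁷/(ℏG))
  = √(3.12 × 10^103)
  = 5.59 × 10^51 m/s²

5.59 × 10^51 m/s²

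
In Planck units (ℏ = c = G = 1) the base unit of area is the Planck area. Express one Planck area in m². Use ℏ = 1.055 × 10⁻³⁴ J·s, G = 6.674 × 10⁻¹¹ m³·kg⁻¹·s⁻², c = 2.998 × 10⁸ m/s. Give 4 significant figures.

2.613 × 10⁻⁷⁰ m²

A_P = ℏG/c³
  = 7.041 × 10⁻⁴⁵ / 2.695 × 10²⁵
  = 2.613 × 10⁻⁷⁰ m²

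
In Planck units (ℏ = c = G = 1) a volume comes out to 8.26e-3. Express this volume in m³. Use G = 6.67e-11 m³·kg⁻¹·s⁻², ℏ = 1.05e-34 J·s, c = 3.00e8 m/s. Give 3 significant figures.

One Planck volume: V_P = (ℏG/c³)^(3/2) = 4.18e-105 m³.
8.26e-3 × 4.18e-105 m³ = 3.45e-107 m³

3.45e-107 m³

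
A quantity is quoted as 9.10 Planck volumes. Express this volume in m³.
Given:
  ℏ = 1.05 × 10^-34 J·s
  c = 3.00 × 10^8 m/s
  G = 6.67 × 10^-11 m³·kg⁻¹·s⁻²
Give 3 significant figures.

3.80 × 10^-104 m³

One Planck volume: V_P = (ℏG/c³)^(3/2) = 4.18 × 10^-105 m³.
9.10 × 4.18 × 10^-105 m³ = 3.80 × 10^-104 m³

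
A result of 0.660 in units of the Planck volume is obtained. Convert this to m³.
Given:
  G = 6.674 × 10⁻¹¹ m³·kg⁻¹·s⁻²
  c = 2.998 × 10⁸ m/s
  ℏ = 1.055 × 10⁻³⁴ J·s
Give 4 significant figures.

2.788 × 10⁻¹⁰⁵ m³

One Planck volume: V_P = (ℏG/c³)^(3/2) = 4.224 × 10⁻¹⁰⁵ m³.
0.660 × 4.224 × 10⁻¹⁰⁵ m³ = 2.788 × 10⁻¹⁰⁵ m³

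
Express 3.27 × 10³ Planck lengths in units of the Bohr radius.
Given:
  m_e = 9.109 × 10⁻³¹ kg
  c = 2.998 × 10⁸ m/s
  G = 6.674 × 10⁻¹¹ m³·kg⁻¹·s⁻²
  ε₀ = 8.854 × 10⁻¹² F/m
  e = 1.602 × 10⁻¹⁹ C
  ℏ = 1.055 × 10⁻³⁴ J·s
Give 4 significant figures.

9.978 × 10⁻²²

Planck length: ℓ_P = √(ℏG/c³) = 1.616 × 10⁻³⁵ m
Bohr radius: a₀ = 4πε₀ℏ²/(m_e e²) = 5.297 × 10⁻¹¹ m
3.27 × 10³ × 1.616 × 10⁻³⁵ / 5.297 × 10⁻¹¹ = 9.978 × 10⁻²²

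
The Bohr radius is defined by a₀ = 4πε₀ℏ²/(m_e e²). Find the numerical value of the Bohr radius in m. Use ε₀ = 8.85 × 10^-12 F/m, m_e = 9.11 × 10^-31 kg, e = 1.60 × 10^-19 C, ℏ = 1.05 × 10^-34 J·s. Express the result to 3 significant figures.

a₀ = 4πε₀ℏ²/(m_e e²)
  = 1.23 × 10^-78 / 2.33 × 10^-68
  = 5.26 × 10^-11 m

5.26 × 10^-11 m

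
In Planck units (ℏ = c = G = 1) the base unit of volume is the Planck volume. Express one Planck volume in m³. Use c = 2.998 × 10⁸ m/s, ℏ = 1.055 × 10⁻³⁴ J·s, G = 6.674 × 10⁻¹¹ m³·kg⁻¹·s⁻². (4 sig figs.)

V_P = (ℏG/c³)^(3/2)
  = √(1.784 × 10⁻²⁰⁹)
  = 4.224 × 10⁻¹⁰⁵ m³

4.224 × 10⁻¹⁰⁵ m³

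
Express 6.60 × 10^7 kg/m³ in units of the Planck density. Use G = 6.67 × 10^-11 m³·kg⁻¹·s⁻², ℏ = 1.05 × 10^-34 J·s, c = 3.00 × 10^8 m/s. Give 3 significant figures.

Planck density: ρ_P = c⁵/(ℏG²) = 5.20 × 10^96 kg/m³.
6.60 × 10^7 / 5.20 × 10^96 = 1.27 × 10^-89

1.27 × 10^-89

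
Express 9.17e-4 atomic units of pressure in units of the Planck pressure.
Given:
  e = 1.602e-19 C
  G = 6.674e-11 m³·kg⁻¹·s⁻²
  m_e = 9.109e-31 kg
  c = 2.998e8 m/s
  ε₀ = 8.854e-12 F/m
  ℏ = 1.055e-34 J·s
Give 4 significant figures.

5.798e-104

atomic unit of pressure: P_au = E_h/a₀³ = m_e⁴e¹⁰/((4πε₀)⁵ℏ⁸) = 2.929e13 Pa
Planck pressure: p_P = c⁷/(ℏG²) = 4.632e113 Pa
9.17e-4 × 2.929e13 / 4.632e113 = 5.798e-104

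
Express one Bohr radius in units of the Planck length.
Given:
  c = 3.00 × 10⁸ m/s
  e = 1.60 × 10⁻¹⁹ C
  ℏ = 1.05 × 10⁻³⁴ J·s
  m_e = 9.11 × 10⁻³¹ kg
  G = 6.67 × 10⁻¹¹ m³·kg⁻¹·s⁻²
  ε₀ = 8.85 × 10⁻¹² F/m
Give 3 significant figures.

3.26 × 10²⁴

Bohr radius: a₀ = 4πε₀ℏ²/(m_e e²) = 5.26 × 10⁻¹¹ m
Planck length: ℓ_P = √(ℏG/c³) = 1.61 × 10⁻³⁵ m
ratio = 5.26 × 10⁻¹¹ / 1.61 × 10⁻³⁵ = 3.26 × 10²⁴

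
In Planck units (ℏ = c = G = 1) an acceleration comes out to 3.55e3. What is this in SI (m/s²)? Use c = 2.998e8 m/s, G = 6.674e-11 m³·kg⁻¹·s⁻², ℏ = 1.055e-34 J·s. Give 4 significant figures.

1.974e55 m/s²

One Planck acceleration: a_P = √(c⁷/(ℏG)) = 5.560e51 m/s².
3.55e3 × 5.560e51 m/s² = 1.974e55 m/s²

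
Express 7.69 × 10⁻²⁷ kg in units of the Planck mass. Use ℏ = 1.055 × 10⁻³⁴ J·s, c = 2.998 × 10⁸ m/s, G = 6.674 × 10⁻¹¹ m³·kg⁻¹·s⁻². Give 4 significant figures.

3.532 × 10⁻¹⁹

Planck mass: m_P = √(ℏc/G) = 2.177 × 10⁻⁸ kg.
7.69 × 10⁻²⁷ / 2.177 × 10⁻⁸ = 3.532 × 10⁻¹⁹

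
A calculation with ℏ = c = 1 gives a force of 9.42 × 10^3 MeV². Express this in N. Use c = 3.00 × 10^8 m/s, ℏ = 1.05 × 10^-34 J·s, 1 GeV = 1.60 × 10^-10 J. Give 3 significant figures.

7.66 × 10^3 N

Force is [E]/[L] = [E]²/(ℏc); restore (ℏc)⁻¹.
1 GeV² → 1/(ℏc) × (1 GeV in J)² = 8.13 × 10^5 N.
Convert the energy scale: 9.42 × 10^3 MeV² = 9.42 × 10^-3 GeV².
Result: 9.42 × 10^-3 × 8.13 × 10^5 = 7.66 × 10^3 N.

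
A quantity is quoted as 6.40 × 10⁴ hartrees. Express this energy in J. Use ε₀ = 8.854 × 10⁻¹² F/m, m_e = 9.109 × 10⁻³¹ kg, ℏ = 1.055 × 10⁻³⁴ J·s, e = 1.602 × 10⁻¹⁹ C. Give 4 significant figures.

One hartree: E_h = m_e e⁴/(4πε₀ℏ)² = 4.354 × 10⁻¹⁸ J.
6.40 × 10⁴ × 4.354 × 10⁻¹⁸ J = 2.787 × 10⁻¹³ J

2.787 × 10⁻¹³ J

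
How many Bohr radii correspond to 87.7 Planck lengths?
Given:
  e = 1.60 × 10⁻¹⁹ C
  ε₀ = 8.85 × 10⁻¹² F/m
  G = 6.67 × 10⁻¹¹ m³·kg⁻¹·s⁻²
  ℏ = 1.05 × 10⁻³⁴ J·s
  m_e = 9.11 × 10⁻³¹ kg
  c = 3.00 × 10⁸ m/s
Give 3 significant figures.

2.69 × 10⁻²³

Planck length: ℓ_P = √(ℏG/c³) = 1.61 × 10⁻³⁵ m
Bohr radius: a₀ = 4πε₀ℏ²/(m_e e²) = 5.26 × 10⁻¹¹ m
87.7 × 1.61 × 10⁻³⁵ / 5.26 × 10⁻¹¹ = 2.69 × 10⁻²³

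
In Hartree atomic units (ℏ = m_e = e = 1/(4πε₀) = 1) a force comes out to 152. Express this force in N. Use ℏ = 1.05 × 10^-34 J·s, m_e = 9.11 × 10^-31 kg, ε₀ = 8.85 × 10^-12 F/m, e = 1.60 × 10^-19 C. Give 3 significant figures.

1.27 × 10^-5 N

One atomic unit of force: F_au = E_h/a₀ = m_e²e⁶/((4πε₀)³ℏ⁴) = 8.33 × 10^-8 N.
152 × 8.33 × 10^-8 N = 1.27 × 10^-5 N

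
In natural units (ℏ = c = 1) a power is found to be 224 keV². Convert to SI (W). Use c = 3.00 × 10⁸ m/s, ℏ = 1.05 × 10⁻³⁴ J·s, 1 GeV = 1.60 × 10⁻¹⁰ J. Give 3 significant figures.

5.46 × 10⁴ W

Power is [E]/[T] = [E]²/ℏ.
1 GeV² → 1/ℏ × (1 GeV in J)² = 2.44 × 10¹⁴ W.
Convert the energy scale: 224 keV² = 2.24 × 10⁻¹⁰ GeV².
Result: 2.24 × 10⁻¹⁰ × 2.44 × 10¹⁴ = 5.46 × 10⁴ W.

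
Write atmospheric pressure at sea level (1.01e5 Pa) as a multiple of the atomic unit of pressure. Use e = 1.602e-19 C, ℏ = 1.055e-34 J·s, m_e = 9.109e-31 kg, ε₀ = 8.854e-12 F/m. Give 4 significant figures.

3.448e-9

atomic unit of pressure: P_au = E_h/a₀³ = m_e⁴e¹⁰/((4πε₀)⁵ℏ⁸) = 2.929e13 Pa.
1.01e5 / 2.929e13 = 3.448e-9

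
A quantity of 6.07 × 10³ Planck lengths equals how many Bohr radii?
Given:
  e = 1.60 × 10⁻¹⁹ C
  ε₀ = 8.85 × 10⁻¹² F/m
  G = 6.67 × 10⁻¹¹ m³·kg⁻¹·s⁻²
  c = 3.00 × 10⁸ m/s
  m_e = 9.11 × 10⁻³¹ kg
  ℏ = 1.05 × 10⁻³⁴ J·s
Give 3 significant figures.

1.86 × 10⁻²¹

Planck length: ℓ_P = √(ℏG/c³) = 1.61 × 10⁻³⁵ m
Bohr radius: a₀ = 4πε₀ℏ²/(m_e e²) = 5.26 × 10⁻¹¹ m
6.07 × 10³ × 1.61 × 10⁻³⁵ / 5.26 × 10⁻¹¹ = 1.86 × 10⁻²¹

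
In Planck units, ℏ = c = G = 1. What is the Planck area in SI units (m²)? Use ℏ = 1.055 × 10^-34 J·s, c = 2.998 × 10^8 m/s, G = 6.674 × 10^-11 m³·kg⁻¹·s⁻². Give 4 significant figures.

2.613 × 10^-70 m²

The unique combination of the constants set to 1 with dimensions of area is A_P = ℏG/c³.
  = 7.041 × 10^-45 / 2.695 × 10^25
  = 2.613 × 10^-70 m²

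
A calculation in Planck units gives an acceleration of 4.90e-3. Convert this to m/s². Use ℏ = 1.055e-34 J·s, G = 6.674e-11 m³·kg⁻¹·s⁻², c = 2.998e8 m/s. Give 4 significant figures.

2.725e49 m/s²

One Planck acceleration: a_P = √(c⁷/(ℏG)) = 5.560e51 m/s².
4.90e-3 × 5.560e51 m/s² = 2.725e49 m/s²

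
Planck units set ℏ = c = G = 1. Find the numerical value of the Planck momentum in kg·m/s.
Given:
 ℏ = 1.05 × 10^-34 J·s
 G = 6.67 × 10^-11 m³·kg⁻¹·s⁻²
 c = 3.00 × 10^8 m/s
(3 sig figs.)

The unique combination of the constants set to 1 with dimensions of momentum is p_P = √(ℏc³/G).
  = √(42.5)
  = 6.52 kg·m/s

6.52 kg·m/s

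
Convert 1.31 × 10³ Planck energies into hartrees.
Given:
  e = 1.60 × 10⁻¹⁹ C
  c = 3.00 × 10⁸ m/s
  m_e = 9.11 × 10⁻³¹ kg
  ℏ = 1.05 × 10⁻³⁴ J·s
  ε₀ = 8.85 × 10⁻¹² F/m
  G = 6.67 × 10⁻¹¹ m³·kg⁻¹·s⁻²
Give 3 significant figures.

Planck energy: E_P = √(ℏc⁵/G) = 1.96 × 10⁹ J
hartree: E_h = m_e e⁴/(4πε₀ℏ)² = 4.38 × 10⁻¹⁸ J
1.31 × 10³ × 1.96 × 10⁹ / 4.38 × 10⁻¹⁸ = 5.85 × 10²⁹

5.85 × 10²⁹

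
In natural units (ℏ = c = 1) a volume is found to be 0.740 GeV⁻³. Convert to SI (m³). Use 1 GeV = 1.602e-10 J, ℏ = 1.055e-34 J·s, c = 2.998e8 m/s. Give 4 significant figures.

5.695e-48 m³

Volume is [L]³ = [E]⁻³·(ℏc)³.
1 GeV⁻³ → (ℏc)³ × (1 GeV in J)⁻³ = 7.696e-48 m³.
Result: 0.740 × 7.696e-48 = 5.695e-48 m³.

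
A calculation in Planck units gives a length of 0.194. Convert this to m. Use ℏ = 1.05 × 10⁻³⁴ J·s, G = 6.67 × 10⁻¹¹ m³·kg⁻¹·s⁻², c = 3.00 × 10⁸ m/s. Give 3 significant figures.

One Planck length: ℓ_P = √(ℏG/c³) = 1.61 × 10⁻³⁵ m.
0.194 × 1.61 × 10⁻³⁵ m = 3.12 × 10⁻³⁶ m

3.12 × 10⁻³⁶ m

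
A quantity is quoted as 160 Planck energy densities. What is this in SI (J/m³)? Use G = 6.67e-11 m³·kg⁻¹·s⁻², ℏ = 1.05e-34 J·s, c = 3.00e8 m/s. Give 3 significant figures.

One Planck energy density: u_P = c⁷/(ℏG²) = 4.68e113 J/m³.
160 × 4.68e113 J/m³ = 7.49e115 J/m³

7.49e115 J/m³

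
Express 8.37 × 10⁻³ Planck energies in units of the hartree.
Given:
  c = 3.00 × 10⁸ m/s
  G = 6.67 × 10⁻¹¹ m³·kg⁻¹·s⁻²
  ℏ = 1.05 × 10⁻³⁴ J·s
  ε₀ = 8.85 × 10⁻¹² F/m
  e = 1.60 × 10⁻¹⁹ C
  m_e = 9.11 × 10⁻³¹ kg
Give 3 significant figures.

3.74 × 10²⁴

Planck energy: E_P = √(ℏc⁵/G) = 1.96 × 10⁹ J
hartree: E_h = m_e e⁴/(4πε₀ℏ)² = 4.38 × 10⁻¹⁸ J
8.37 × 10⁻³ × 1.96 × 10⁹ / 4.38 × 10⁻¹⁸ = 3.74 × 10²⁴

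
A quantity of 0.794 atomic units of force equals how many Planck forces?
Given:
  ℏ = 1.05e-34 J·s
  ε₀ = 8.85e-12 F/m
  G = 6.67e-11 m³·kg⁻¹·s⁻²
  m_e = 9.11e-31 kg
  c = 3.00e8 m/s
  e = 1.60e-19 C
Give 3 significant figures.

5.45e-52

atomic unit of force: F_au = E_h/a₀ = m_e²e⁶/((4πε₀)³ℏ⁴) = 8.33e-8 N
Planck force: F_P = c⁴/G = 1.21e44 N
0.794 × 8.33e-8 / 1.21e44 = 5.45e-52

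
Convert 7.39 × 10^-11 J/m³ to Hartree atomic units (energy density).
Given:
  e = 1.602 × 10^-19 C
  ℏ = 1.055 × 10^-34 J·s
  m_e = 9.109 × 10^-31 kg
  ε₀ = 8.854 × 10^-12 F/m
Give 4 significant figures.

atomic unit of energy density: u_au = E_h/a₀³ = m_e⁴e¹⁰/((4πε₀)⁵ℏ⁸) = 2.929 × 10^13 J/m³.
7.39 × 10^-11 / 2.929 × 10^13 = 2.523 × 10^-24

2.523 × 10^-24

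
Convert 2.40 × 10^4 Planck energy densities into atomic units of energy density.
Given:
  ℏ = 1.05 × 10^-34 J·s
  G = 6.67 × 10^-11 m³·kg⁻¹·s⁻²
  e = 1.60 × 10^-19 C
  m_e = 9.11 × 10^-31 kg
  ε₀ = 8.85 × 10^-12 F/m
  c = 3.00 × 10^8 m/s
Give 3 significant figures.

Planck energy density: u_P = c⁷/(ℏG²) = 4.68 × 10^113 J/m³
atomic unit of energy density: u_au = E_h/a₀³ = m_e⁴e¹⁰/((4πε₀)⁵ℏ⁸) = 3.01 × 10^13 J/m³
2.40 × 10^4 × 4.68 × 10^113 / 3.01 × 10^13 = 3.73 × 10^104

3.73 × 10^104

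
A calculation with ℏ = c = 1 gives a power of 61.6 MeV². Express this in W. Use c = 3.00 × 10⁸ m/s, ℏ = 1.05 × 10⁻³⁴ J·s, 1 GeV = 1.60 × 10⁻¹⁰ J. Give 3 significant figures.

1.50 × 10¹⁰ W

Power is [E]/[T] = [E]²/ℏ.
1 GeV² → 1/ℏ × (1 GeV in J)² = 2.44 × 10¹⁴ W.
Convert the energy scale: 61.6 MeV² = 6.16 × 10⁻⁵ GeV².
Result: 6.16 × 10⁻⁵ × 2.44 × 10¹⁴ = 1.50 × 10¹⁰ W.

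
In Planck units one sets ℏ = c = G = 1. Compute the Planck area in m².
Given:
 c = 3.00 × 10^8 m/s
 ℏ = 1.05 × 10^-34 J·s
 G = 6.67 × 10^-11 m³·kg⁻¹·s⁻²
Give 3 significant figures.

A_P = ℏG/c³
  = 7.00 × 10^-45 / 2.70 × 10^25
  = 2.59 × 10^-70 m²

2.59 × 10^-70 m²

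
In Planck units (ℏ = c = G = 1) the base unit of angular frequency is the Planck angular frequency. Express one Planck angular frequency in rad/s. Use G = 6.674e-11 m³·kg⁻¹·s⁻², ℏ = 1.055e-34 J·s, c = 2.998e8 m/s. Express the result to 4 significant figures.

ω_P = √(c⁵/(ℏG))
  = √(3.440e86)
  = 1.855e43 rad/s

1.855e43 rad/s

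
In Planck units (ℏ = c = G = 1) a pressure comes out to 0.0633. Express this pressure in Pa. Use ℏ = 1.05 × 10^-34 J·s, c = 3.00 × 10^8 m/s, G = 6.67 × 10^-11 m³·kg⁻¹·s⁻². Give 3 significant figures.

2.96 × 10^112 Pa

One Planck pressure: p_P = c⁷/(ℏG²) = 4.68 × 10^113 Pa.
0.0633 × 4.68 × 10^113 Pa = 2.96 × 10^112 Pa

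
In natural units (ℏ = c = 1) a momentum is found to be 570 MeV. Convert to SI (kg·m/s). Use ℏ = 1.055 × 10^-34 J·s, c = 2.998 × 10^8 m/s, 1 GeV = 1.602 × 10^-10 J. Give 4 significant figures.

3.046 × 10^-19 kg·m/s

Momentum is [E]/c; divide by c.
1 GeV → 1/c × (1 GeV in J) = 5.344 × 10^-19 kg·m/s.
Convert the energy scale: 570 MeV = 0.570 GeV.
Result: 0.570 × 5.344 × 10^-19 = 3.046 × 10^-19 kg·m/s.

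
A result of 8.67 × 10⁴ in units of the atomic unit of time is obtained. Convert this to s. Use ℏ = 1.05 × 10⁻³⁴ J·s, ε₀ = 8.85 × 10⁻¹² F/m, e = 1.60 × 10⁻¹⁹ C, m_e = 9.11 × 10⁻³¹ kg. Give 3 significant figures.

2.08 × 10⁻¹² s

One atomic unit of time: τ_au = (4πε₀)²ℏ³/(m_e e⁴) = 2.40 × 10⁻¹⁷ s.
8.67 × 10⁴ × 2.40 × 10⁻¹⁷ s = 2.08 × 10⁻¹² s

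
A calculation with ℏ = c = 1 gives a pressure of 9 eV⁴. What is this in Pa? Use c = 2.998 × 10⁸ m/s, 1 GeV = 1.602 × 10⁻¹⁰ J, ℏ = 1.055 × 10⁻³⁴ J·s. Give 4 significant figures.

Pressure is [E]/[L]³ = [E]⁴/(ℏc)³.
1 GeV⁴ → 1/(ℏc)³ × (1 GeV in J)⁴ = 2.082 × 10³⁷ Pa.
Convert the energy scale: 9 eV⁴ = 9.00 × 10⁻³⁶ GeV⁴.
Result: 9.00 × 10⁻³⁶ × 2.082 × 10³⁷ = 187.3 Pa.

187.3 Pa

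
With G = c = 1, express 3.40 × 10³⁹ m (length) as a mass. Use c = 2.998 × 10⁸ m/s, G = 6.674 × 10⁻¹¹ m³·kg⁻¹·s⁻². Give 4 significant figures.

Length → mass via c²/G.
3.40 × 10³⁹ m × (c²/G) = 4.579 × 10⁶⁶ kg

4.579 × 10⁶⁶ kg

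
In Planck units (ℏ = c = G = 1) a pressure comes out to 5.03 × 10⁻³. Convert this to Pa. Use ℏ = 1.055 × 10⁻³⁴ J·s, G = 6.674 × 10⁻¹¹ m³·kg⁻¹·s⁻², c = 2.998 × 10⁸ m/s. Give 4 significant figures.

2.330 × 10¹¹¹ Pa

One Planck pressure: p_P = c⁷/(ℏG²) = 4.632 × 10¹¹³ Pa.
5.03 × 10⁻³ × 4.632 × 10¹¹³ Pa = 2.330 × 10¹¹¹ Pa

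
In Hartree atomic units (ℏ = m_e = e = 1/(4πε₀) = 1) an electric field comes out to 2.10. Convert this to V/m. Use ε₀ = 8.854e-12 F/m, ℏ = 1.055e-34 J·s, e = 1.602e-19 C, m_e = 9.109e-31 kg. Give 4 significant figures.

One atomic unit of electric field: E_au = E_h/(e a₀) = m_e²e⁵/((4πε₀)³ℏ⁴) = 5.131e11 V/m.
2.10 × 5.131e11 V/m = 1.077e12 V/m

1.077e12 V/m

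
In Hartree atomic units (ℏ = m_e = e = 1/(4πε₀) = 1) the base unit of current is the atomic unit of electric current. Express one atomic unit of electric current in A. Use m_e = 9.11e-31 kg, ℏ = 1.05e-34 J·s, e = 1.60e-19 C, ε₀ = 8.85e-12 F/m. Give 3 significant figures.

6.67e-3 A

I_au = e E_h/ℏ = m_e e⁵/((4πε₀)²ℏ³)
E_h = 4.38e-18 J
e·E_h/ℏ = 6.67e-3 A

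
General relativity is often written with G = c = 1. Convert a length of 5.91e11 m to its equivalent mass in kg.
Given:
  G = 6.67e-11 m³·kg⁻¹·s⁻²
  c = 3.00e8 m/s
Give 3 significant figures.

Length → mass via c²/G.
5.91e11 m × (c²/G) = 7.97e38 kg

7.97e38 kg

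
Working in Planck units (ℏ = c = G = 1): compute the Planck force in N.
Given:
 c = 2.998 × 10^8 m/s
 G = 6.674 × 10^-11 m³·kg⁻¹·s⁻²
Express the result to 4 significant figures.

1.210 × 10^44 N

From ℏ = c = G = 1 the force scale is F_P = c⁴/G.
  = 8.078 × 10^33 / 6.674 × 10^-11
  = 1.210 × 10^44 N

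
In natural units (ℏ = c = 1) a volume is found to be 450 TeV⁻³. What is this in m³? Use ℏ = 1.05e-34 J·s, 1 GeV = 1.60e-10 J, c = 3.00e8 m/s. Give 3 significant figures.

3.43e-54 m³

Volume is [L]³ = [E]⁻³·(ℏc)³.
1 GeV⁻³ → (ℏc)³ × (1 GeV in J)⁻³ = 7.63e-48 m³.
Convert the energy scale: 450 TeV⁻³ = 4.50e-7 GeV⁻³.
Result: 4.50e-7 × 7.63e-48 = 3.43e-54 m³.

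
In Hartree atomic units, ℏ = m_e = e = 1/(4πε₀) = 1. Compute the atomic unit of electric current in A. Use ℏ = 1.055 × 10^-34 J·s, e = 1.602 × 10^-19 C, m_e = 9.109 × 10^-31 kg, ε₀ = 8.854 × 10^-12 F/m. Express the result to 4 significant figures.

6.612 × 10^-3 A

The unique combination of the constants set to 1 with dimensions of current is I_au = e E_h/ℏ = m_e e⁵/((4πε₀)²ℏ³).
E_h = 4.354 × 10^-18 J
e·E_h/ℏ = 6.612 × 10^-3 A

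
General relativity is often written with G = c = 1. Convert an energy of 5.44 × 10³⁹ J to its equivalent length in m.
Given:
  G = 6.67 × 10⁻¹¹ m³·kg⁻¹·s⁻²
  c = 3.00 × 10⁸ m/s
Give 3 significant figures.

Energy → length via G/c⁴.
5.44 × 10³⁹ J × (G/c⁴) = 4.48 × 10⁻⁵ m

4.48 × 10⁻⁵ m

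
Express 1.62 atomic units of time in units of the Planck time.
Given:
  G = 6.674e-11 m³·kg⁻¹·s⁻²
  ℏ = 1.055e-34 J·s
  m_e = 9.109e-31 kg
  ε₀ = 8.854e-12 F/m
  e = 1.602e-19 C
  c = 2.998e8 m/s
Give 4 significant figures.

7.280e26

atomic unit of time: τ_au = (4πε₀)²ℏ³/(m_e e⁴) = 2.423e-17 s
Planck time: t_P = √(ℏG/c⁵) = 5.392e-44 s
1.62 × 2.423e-17 / 5.392e-44 = 7.280e26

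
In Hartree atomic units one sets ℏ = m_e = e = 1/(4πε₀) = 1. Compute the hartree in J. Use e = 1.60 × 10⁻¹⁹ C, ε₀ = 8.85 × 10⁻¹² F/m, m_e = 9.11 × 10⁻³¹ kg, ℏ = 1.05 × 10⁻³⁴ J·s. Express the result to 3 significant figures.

E_h = m_e e⁴/(4πε₀ℏ)²
  = 5.97 × 10⁻¹⁰⁶ / 1.36 × 10⁻⁸⁸
  = 4.38 × 10⁻¹⁸ J

4.38 × 10⁻¹⁸ J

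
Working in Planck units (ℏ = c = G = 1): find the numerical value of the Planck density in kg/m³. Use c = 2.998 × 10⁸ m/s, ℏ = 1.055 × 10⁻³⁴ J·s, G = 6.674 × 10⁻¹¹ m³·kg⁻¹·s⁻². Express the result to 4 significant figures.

The unique combination of the constants set to 1 with dimensions of density is ρ_P = c⁵/(ℏG²).
  = 2.422 × 10⁴² / 4.699 × 10⁻⁵⁵
  = 5.154 × 10⁹⁶ kg/m³

5.154 × 10⁹⁶ kg/m³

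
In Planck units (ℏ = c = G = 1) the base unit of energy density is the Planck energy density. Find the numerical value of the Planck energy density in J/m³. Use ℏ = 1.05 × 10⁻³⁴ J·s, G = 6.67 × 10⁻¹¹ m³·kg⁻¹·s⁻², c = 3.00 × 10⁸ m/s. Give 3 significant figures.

u_P = c⁷/(ℏG²)
  = 2.19 × 10⁵⁹ / 4.67 × 10⁻⁵⁵
  = 4.68 × 10¹¹³ J/m³

4.68 × 10¹¹³ J/m³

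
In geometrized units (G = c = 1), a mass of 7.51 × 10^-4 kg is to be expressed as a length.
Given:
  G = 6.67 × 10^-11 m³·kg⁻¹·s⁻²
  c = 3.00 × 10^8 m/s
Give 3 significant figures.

5.57 × 10^-31 m

In G = c = 1 units mass has dimensions of length; the conversion factor is G/c².
7.51 × 10^-4 kg × (G/c²) = 5.57 × 10^-31 m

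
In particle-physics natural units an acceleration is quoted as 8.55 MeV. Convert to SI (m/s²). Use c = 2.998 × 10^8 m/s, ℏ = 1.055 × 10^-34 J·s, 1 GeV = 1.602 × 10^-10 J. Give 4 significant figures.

3.892 × 10^30 m/s²

Acceleration is [L]/[T]² = c·[E]/ℏ.
1 GeV → c/ℏ × (1 GeV in J) = 4.552 × 10^32 m/s².
Convert the energy scale: 8.55 MeV = 8.55 × 10^-3 GeV.
Result: 8.55 × 10^-3 × 4.552 × 10^32 = 3.892 × 10^30 m/s².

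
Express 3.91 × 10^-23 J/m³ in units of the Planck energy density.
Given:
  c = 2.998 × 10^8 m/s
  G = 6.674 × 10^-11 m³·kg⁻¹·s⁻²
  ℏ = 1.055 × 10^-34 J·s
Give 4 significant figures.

Planck energy density: u_P = c⁷/(ℏG²) = 4.632 × 10^113 J/m³.
3.91 × 10^-23 / 4.632 × 10^113 = 8.441 × 10^-137

8.441 × 10^-137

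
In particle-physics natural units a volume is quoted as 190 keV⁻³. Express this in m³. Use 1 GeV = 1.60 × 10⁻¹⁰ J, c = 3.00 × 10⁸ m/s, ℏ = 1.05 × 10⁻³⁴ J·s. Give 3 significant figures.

1.45 × 10⁻²⁷ m³

Volume is [L]³ = [E]⁻³·(ℏc)³.
1 GeV⁻³ → (ℏc)³ × (1 GeV in J)⁻³ = 7.63 × 10⁻⁴⁸ m³.
Convert the energy scale: 190 keV⁻³ = 1.90 × 10²⁰ GeV⁻³.
Result: 1.90 × 10²⁰ × 7.63 × 10⁻⁴⁸ = 1.45 × 10⁻²⁷ m³.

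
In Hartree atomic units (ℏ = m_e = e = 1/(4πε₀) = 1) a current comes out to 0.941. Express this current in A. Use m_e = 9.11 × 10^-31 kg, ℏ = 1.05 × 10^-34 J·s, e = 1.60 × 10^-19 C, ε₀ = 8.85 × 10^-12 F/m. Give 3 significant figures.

6.28 × 10^-3 A

One atomic unit of electric current: I_au = e E_h/ℏ = m_e e⁵/((4πε₀)²ℏ³) = 6.67 × 10^-3 A.
0.941 × 6.67 × 10^-3 A = 6.28 × 10^-3 A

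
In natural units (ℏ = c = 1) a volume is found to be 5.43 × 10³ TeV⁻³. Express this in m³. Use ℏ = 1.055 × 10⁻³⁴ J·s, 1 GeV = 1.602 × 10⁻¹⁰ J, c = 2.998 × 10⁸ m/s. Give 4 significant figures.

4.179 × 10⁻⁵³ m³

Volume is [L]³ = [E]⁻³·(ℏc)³.
1 GeV⁻³ → (ℏc)³ × (1 GeV in J)⁻³ = 7.696 × 10⁻⁴⁸ m³.
Convert the energy scale: 5.43 × 10³ TeV⁻³ = 5.43 × 10⁻⁶ GeV⁻³.
Result: 5.43 × 10⁻⁶ × 7.696 × 10⁻⁴⁸ = 4.179 × 10⁻⁵³ m³.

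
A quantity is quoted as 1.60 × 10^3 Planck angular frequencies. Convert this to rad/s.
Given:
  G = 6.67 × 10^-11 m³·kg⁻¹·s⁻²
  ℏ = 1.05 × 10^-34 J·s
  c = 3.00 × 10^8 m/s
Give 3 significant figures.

One Planck angular frequency: ω_P = √(c⁵/(ℏG)) = 1.86 × 10^43 rad/s.
1.60 × 10^3 × 1.86 × 10^43 rad/s = 2.98 × 10^46 rad/s

2.98 × 10^46 rad/s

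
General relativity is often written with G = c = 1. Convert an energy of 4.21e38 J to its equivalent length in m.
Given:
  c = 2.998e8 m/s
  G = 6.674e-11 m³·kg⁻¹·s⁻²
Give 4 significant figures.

Energy → length via G/c⁴.
4.21e38 J × (G/c⁴) = 3.478e-6 m

3.478e-6 m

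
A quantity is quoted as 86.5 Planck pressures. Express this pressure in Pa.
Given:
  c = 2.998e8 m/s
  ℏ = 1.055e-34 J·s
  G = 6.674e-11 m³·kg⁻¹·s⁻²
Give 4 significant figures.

One Planck pressure: p_P = c⁷/(ℏG²) = 4.632e113 Pa.
86.5 × 4.632e113 Pa = 4.007e115 Pa

4.007e115 Pa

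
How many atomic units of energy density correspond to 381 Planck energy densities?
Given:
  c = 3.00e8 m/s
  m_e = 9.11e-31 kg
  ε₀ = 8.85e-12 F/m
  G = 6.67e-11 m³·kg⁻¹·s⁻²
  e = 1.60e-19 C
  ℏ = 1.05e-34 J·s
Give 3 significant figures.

5.92e102

Planck energy density: u_P = c⁷/(ℏG²) = 4.68e113 J/m³
atomic unit of energy density: u_au = E_h/a₀³ = m_e⁴e¹⁰/((4πε₀)⁵ℏ⁸) = 3.01e13 J/m³
381 × 4.68e113 / 3.01e13 = 5.92e102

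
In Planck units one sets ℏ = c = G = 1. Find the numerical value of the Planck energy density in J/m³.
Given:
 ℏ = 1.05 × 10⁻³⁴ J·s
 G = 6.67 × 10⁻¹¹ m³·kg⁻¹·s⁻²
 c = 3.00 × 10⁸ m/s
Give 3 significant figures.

u_P = c⁷/(ℏG²)
  = 2.19 × 10⁵⁹ / 4.67 × 10⁻⁵⁵
  = 4.68 × 10¹¹³ J/m³

4.68 × 10¹¹³ J/m³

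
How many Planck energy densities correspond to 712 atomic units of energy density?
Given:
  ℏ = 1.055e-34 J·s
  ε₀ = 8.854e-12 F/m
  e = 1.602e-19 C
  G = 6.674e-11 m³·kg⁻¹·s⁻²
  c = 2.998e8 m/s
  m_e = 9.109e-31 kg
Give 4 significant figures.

4.502e-98

atomic unit of energy density: u_au = E_h/a₀³ = m_e⁴e¹⁰/((4πε₀)⁵ℏ⁸) = 2.929e13 J/m³
Planck energy density: u_P = c⁷/(ℏG²) = 4.632e113 J/m³
712 × 2.929e13 / 4.632e113 = 4.502e-98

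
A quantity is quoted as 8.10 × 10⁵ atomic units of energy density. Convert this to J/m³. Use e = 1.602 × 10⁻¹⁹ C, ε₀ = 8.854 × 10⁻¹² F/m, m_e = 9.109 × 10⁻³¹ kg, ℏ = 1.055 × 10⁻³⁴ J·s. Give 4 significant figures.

One atomic unit of energy density: u_au = E_h/a₀³ = m_e⁴e¹⁰/((4πε₀)⁵ℏ⁸) = 2.929 × 10¹³ J/m³.
8.10 × 10⁵ × 2.929 × 10¹³ J/m³ = 2.373 × 10¹⁹ J/m³

2.373 × 10¹⁹ J/m³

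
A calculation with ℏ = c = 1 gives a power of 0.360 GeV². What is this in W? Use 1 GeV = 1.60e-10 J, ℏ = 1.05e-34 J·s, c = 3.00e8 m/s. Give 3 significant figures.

Power is [E]/[T] = [E]²/ℏ.
1 GeV² → 1/ℏ × (1 GeV in J)² = 2.44e14 W.
Result: 0.360 × 2.44e14 = 8.78e13 W.

8.78e13 W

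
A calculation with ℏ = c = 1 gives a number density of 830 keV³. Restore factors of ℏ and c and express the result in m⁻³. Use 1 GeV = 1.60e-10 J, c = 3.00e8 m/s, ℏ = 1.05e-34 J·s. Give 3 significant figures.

Number density is [L]⁻³ = [E]³/(ℏc)³.
1 GeV³ → 1/(ℏc)³ × (1 GeV in J)³ = 1.31e47 m⁻³.
Convert the energy scale: 830 keV³ = 8.30e-16 GeV³.
Result: 8.30e-16 × 1.31e47 = 1.09e32 m⁻³.

1.09e32 m⁻³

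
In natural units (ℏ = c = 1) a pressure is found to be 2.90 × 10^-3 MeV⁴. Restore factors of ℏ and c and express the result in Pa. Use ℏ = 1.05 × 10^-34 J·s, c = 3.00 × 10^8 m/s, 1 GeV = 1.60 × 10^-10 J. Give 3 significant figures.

6.08 × 10^22 Pa

Pressure is [E]/[L]³ = [E]⁴/(ℏc)³.
1 GeV⁴ → 1/(ℏc)³ × (1 GeV in J)⁴ = 2.10 × 10^37 Pa.
Convert the energy scale: 2.90 × 10^-3 MeV⁴ = 2.90 × 10^-15 GeV⁴.
Result: 2.90 × 10^-15 × 2.10 × 10^37 = 6.08 × 10^22 Pa.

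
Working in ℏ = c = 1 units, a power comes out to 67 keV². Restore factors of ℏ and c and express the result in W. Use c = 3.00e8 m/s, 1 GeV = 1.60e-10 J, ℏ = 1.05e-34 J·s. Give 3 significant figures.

Power is [E]/[T] = [E]²/ℏ.
1 GeV² → 1/ℏ × (1 GeV in J)² = 2.44e14 W.
Convert the energy scale: 67 keV² = 6.70e-11 GeV².
Result: 6.70e-11 × 2.44e14 = 1.63e4 W.

1.63e4 W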